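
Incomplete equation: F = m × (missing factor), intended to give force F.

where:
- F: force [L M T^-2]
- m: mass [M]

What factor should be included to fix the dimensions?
a (acceleration), dimensions [L T^-2]

F has dimensions [L M T^-2] and m has dimensions [M].
The missing factor must have dimensions [L M T^-2] / [M] = [L T^-2], i.e. acceleration (a).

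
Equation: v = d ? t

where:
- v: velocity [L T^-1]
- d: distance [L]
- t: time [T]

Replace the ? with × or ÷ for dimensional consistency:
division (÷): v = d ÷ t

v [L T^-1]; d [L]; t [T].
d × t → [L T] ✗
d ÷ t → [L T^-1] ✓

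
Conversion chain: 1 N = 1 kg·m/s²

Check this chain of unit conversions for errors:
The chain is correct (no errors).

Correct: Newton is defined as kg·m/s²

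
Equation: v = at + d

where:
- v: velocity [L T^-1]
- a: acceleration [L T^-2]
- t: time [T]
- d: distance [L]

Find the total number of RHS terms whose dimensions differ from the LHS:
1

LHS v: [L T^-1]
- at: [L T^-1] ✓
- d: [L] ✗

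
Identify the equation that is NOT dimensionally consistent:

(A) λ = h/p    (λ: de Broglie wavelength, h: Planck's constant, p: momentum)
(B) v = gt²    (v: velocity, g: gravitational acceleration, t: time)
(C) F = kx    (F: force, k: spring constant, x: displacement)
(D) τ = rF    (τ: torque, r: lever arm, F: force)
(B) v = gt²

The equation (B) v = gt² is dimensionally incorrect.

LHS (v): [L T^-1]
RHS (gt²): [L] ✗

The dimensions do not match. The other three equations balance.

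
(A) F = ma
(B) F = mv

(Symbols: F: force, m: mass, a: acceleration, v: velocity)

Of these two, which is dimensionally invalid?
(B)

(A) F = ma: LHS [L M T^-2], RHS [L M T^-2] ✓
(B) F = mv: LHS [L M T^-2], RHS [L M T^-1] ✗

Expression (B) F = mv is dimensionally incorrect.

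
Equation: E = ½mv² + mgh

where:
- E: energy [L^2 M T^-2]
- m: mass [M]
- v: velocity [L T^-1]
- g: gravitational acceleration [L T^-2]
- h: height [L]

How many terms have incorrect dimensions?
0

LHS E: [L^2 M T^-2]
- ½mv²: [L^2 M T^-2] ✓
- mgh: [L^2 M T^-2] ✓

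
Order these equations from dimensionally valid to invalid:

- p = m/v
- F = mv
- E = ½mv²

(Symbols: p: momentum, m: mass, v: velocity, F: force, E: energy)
Dimensionally correct: E = ½mv²
Dimensionally incorrect: p = m/v, F = mv
Ordered (correct first, then incorrect): E = ½mv², p = m/v, F = mv

- p = m/v: LHS [L M T^-1], RHS [L^-1 M T] → incorrect ✗
- F = mv: LHS [L M T^-2], RHS [L M T^-1] → incorrect ✗
- E = ½mv²: LHS [L^2 M T^-2], RHS [L^2 M T^-2] → correct ✓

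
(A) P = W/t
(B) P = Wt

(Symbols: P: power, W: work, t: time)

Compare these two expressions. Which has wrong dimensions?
(B)

(A) P = W/t: LHS [L^2 M T^-3], RHS [L^2 M T^-3] ✓
(B) P = Wt: LHS [L^2 M T^-3], RHS [L^2 M T^-1] ✗

Expression (B) P = Wt is dimensionally incorrect.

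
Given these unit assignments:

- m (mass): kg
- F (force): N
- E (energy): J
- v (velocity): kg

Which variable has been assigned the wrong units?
v

The variable v (velocity) should have units m/s, not kg.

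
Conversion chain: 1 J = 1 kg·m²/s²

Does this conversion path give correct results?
The chain is correct (no errors).

Correct: Joule is defined as kg·m²/s²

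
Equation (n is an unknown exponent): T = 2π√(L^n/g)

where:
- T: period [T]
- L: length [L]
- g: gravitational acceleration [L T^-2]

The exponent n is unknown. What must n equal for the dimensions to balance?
n = 1

T has dimensions [T]; L has dimensions [L].
With n = 1: 2π√(L^1/g) has dimensions [T], matching the LHS ✓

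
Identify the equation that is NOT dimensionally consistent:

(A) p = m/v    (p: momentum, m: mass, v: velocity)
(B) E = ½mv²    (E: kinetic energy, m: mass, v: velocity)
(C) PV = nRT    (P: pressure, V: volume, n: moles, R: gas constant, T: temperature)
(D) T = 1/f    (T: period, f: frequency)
(A) p = m/v

The equation (A) p = m/v is dimensionally incorrect.

LHS (p): [L M T^-1]
RHS (m/v): [L^-1 M T] ✗

The dimensions do not match. The other three equations balance.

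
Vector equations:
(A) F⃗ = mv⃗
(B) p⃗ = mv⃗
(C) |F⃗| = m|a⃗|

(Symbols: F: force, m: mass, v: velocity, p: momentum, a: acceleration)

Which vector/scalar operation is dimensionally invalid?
(A) F⃗ = mv⃗

(A) F⃗ = mv⃗: LHS [L M T^-2], RHS [L M T^-1] ✗ — mass times velocity is momentum, not force; should be ma⃗
(B) p⃗ = mv⃗: LHS [L M T^-1], RHS [L M T^-1] ✓ — mass (scalar) times velocity (vector)
(C) |F⃗| = m|a⃗|: LHS [L M T^-2], RHS [L M T^-2] ✓ — magnitudes of vectors are scalars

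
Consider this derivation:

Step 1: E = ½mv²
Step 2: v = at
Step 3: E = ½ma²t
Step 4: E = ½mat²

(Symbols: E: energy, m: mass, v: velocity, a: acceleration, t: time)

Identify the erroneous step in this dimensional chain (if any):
Step 3

Step 1: E = ½mv² → LHS [L^2 M T^-2], RHS [L^2 M T^-2] ✓
Step 2: v = at → LHS [L T^-1], RHS [L T^-1] ✓
Step 3: E = ½ma²t → LHS [L^2 M T^-2], RHS [L^2 M T^-3] ✗

The first dimensional inconsistency appears in step 3: E = ½ma²t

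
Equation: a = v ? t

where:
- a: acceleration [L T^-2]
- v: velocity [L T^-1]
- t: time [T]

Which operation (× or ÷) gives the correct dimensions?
division (÷): a = v ÷ t

a [L T^-2]; v [L T^-1]; t [T].
v × t → [L] ✗
v ÷ t → [L T^-2] ✓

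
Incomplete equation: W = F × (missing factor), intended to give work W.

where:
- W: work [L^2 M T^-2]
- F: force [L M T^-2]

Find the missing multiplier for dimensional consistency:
d (distance), dimensions [L]

W has dimensions [L^2 M T^-2] and F has dimensions [L M T^-2].
The missing factor must have dimensions [L^2 M T^-2] / [L M T^-2] = [L], i.e. distance (d).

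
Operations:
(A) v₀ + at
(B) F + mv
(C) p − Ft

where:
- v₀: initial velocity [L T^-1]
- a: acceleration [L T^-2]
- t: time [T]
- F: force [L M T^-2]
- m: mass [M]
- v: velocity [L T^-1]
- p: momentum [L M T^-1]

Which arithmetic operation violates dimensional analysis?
(B) F + mv

(A) v₀ + at: v₀ [L T^-1] and at [L T^-1] — same dimensions ✓
(B) F + mv: F [L M T^-2] and mv [L M T^-1] — different dimensions cannot be added/subtracted ✗
(C) p − Ft: p [L M T^-1] and Ft [L M T^-1] — same dimensions ✓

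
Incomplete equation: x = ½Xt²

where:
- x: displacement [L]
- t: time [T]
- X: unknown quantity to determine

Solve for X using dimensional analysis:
X = a (acceleration), dimensions [L T^-2]

x has dimensions [L]; the rest of the RHS (½ t²) has dimensions [T^2].
So X must have dimensions [L T^-2] — X = a (acceleration).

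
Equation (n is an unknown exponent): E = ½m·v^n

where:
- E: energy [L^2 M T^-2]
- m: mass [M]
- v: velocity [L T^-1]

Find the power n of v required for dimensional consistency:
n = 2

E has dimensions [L^2 M T^-2]; v has dimensions [L T^-1].
The rest of the RHS has dimensions [M], so v^n must supply [L^2 T^-2].
With n = 2: ½m·v^2 has dimensions [L^2 M T^-2], matching the LHS ✓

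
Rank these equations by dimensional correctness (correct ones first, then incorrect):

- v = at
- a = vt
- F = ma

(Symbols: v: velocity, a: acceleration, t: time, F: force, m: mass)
Dimensionally correct: v = at, F = ma
Dimensionally incorrect: a = vt
Ordered (correct first, then incorrect): v = at, F = ma, a = vt

- v = at: LHS [L T^-1], RHS [L T^-1] → correct ✓
- a = vt: LHS [L T^-2], RHS [L] → incorrect ✗
- F = ma: LHS [L M T^-2], RHS [L M T^-2] → correct ✓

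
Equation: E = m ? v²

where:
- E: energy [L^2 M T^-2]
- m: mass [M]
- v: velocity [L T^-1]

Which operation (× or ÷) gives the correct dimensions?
multiplication (×): E = m × v²

E [L^2 M T^-2]; m [M]; v² [L^2 T^-2].
m × v² → [L^2 M T^-2] ✓
m ÷ v² → [L^-2 M T^2] ✗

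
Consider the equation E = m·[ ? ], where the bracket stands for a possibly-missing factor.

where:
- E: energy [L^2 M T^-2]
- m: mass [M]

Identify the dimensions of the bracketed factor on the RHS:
[L^2 T^-2] — velocity squared (e.g. v²)

E has dimensions [L^2 M T^-2]; m has dimensions [M].
The bracketed factor must supply [L^2 M T^-2] / [M] = [L^2 T^-2].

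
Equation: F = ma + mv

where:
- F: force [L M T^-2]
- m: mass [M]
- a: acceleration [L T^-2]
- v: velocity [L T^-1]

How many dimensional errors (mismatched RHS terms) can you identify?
1

LHS F: [L M T^-2]
- ma: [L M T^-2] ✓
- mv: [L M T^-1] ✗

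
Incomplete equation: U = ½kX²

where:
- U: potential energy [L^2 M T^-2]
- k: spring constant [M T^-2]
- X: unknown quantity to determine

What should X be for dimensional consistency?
X = x (displacement), dimensions [L]

U has dimensions [L^2 M T^-2]; the rest of the RHS (½k) has dimensions [M T^-2].
So X² must have dimensions [L^2], i.e. X has dimensions [L] — X = x (displacement).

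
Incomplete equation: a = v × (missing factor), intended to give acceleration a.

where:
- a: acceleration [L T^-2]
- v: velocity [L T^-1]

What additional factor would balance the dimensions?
1/t (inverse time), dimensions [T^-1]

a has dimensions [L T^-2] and v has dimensions [L T^-1].
The missing factor must have dimensions [L T^-2] / [L T^-1] = [T^-1], i.e. inverse time (1/t).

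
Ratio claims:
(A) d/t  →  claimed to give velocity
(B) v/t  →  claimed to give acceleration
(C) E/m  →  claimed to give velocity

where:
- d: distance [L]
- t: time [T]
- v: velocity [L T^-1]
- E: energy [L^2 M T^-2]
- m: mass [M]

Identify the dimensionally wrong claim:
(C) E/m does not give velocity

(A) d/t: [L T^-1] = velocity [L T^-1] ✓
(B) v/t: [L T^-2] = acceleration [L T^-2] ✓
(C) E/m: [L^2 T^-2] ≠ velocity [L T^-1] ✗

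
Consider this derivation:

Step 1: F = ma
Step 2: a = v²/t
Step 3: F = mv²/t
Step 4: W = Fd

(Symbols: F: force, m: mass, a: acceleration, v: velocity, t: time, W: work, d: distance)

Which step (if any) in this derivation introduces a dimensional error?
Step 2

Step 1: F = ma → LHS [L M T^-2], RHS [L M T^-2] ✓
Step 2: a = v²/t → LHS [L T^-2], RHS [L^2 T^-3] ✗

The first dimensional inconsistency appears in step 2: a = v²/t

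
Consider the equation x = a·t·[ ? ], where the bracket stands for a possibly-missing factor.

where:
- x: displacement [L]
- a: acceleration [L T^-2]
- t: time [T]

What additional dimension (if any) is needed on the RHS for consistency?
[T] — time (e.g. t)

x has dimensions [L]; a·t has dimensions [L T^-1].
The bracketed factor must supply [L] / [L T^-1] = [T].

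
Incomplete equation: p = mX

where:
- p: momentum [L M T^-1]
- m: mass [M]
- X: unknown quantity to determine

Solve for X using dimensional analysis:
X = v (velocity), dimensions [L T^-1]

p has dimensions [L M T^-1]; the rest of the RHS (m) has dimensions [M].
So X must have dimensions [L T^-1] — X = v (velocity).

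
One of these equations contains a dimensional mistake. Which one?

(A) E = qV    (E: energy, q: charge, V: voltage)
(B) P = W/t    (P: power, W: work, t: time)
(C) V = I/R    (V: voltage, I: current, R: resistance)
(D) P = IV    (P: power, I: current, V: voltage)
(C) V = I/R

The equation (C) V = I/R is dimensionally incorrect.

LHS (V): [I^-1 L^2 M T^-3]
RHS (I/R): [I^3 L^-2 M^-1 T^3] ✗

The dimensions do not match. The other three equations balance.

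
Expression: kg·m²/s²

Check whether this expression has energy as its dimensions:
Yes

The expression kg·m²/s² has dimensions [L^2 M T^-2], which is exactly energy [L^2 M T^-2].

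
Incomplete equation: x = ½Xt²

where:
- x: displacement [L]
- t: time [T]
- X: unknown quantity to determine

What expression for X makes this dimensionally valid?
X = a (acceleration), dimensions [L T^-2]

x has dimensions [L]; the rest of the RHS (½ t²) has dimensions [T^2].
So X must have dimensions [L T^-2] — X = a (acceleration).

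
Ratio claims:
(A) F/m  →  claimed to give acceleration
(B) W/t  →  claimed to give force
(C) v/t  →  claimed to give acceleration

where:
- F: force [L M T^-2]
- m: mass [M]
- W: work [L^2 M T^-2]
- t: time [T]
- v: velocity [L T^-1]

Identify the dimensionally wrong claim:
(B) W/t does not give force

(A) F/m: [L T^-2] = acceleration [L T^-2] ✓
(B) W/t: [L^2 M T^-3] ≠ force [L M T^-2] ✗
(C) v/t: [L T^-2] = acceleration [L T^-2] ✓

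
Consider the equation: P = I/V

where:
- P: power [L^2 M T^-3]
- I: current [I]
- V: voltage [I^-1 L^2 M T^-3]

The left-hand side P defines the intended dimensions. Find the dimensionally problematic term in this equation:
The right-hand side term I/V

P has dimensions [L^2 M T^-3], but I/V has dimensions [I^2 L^-2 M^-1 T^3], so the term I/V is dimensionally wrong for P.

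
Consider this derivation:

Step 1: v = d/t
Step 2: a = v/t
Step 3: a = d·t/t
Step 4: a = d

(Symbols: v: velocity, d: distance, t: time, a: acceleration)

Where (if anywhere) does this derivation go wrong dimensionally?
Step 3

Step 1: v = d/t → LHS [L T^-1], RHS [L T^-1] ✓
Step 2: a = v/t → LHS [L T^-2], RHS [L T^-2] ✓
Step 3: a = d·t/t → LHS [L T^-2], RHS [L] ✗

The first dimensional inconsistency appears in step 3: a = d·t/t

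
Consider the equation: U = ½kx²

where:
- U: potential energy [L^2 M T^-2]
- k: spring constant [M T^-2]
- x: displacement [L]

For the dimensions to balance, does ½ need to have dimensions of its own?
No

U has dimensions [L^2 M T^-2] and kx² already has dimensions [L^2 M T^-2], so the equation balances without ½ contributing any dimensions. ½ is a pure (dimensionless) number; changing or removing it would not affect dimensional consistency.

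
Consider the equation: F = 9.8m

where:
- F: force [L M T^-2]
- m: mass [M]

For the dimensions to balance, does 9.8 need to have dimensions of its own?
Yes

F has dimensions [L M T^-2], while m alone has dimensions [M]. For the equation to balance, the factor 9.8 must carry dimensions [L T^-2] — it is a dimensional constant (a numerical value of a physical quantity with its units suppressed), not a pure number.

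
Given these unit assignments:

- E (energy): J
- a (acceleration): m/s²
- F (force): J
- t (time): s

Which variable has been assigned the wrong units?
F

The variable F (force) should have units N, not J.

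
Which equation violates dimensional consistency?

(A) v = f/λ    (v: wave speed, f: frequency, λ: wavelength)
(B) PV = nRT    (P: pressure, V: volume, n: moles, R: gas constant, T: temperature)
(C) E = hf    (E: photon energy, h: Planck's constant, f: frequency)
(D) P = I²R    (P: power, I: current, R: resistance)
(A) v = f/λ

The equation (A) v = f/λ is dimensionally incorrect.

LHS (v): [L T^-1]
RHS (f/λ): [L^-1 T^-1] ✗

The dimensions do not match. The other three equations balance.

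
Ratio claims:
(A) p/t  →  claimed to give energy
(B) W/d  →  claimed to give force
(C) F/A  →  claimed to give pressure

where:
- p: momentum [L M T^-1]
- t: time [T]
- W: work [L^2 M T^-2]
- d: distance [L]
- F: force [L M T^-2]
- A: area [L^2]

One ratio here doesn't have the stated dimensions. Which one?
(A) p/t does not give energy

(A) p/t: [L M T^-2] ≠ energy [L^2 M T^-2] ✗
(B) W/d: [L M T^-2] = force [L M T^-2] ✓
(C) F/A: [L^-1 M T^-2] = pressure [L^-1 M T^-2] ✓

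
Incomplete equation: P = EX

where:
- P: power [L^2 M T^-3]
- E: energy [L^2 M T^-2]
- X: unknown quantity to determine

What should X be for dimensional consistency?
X = f (inverse time / frequency (1/t)), dimensions [T^-1]

P has dimensions [L^2 M T^-3]; the rest of the RHS (E) has dimensions [L^2 M T^-2].
So X must have dimensions [T^-1] — X = f (inverse time / frequency (1/t)).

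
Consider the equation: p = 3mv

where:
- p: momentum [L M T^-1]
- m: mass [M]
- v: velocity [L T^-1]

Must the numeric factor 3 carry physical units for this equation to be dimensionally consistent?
No

p has dimensions [L M T^-1] and mv already has dimensions [L M T^-1], so the equation balances without 3 contributing any dimensions. 3 is a pure (dimensionless) number; changing or removing it would not affect dimensional consistency.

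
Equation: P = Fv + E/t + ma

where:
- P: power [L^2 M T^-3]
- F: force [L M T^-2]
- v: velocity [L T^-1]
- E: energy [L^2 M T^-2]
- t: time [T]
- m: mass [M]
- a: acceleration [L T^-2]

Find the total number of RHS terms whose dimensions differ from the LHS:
1

LHS P: [L^2 M T^-3]
- Fv: [L^2 M T^-3] ✓
- E/t: [L^2 M T^-3] ✓
- ma: [L M T^-2] ✗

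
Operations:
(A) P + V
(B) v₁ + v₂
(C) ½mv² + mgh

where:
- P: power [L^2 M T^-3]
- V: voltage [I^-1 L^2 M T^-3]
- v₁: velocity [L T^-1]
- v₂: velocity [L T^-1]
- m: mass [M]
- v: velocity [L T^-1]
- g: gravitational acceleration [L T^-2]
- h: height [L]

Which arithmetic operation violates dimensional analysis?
(A) P + V

(A) P + V: P [L^2 M T^-3] and V [I^-1 L^2 M T^-3] — different dimensions cannot be added/subtracted ✗
(B) v₁ + v₂: v₁ [L T^-1] and v₂ [L T^-1] — same dimensions ✓
(C) ½mv² + mgh: ½mv² [L^2 M T^-2] and mgh [L^2 M T^-2] — same dimensions ✓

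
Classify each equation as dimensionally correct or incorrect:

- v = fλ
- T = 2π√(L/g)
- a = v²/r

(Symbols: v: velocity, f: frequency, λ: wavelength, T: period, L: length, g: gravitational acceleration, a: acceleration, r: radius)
Dimensionally correct: v = fλ, T = 2π√(L/g), a = v²/r
Dimensionally incorrect: none
Ordered (correct first, then incorrect): v = fλ, T = 2π√(L/g), a = v²/r

- v = fλ: LHS [L T^-1], RHS [L T^-1] → correct ✓
- T = 2π√(L/g): LHS [T], RHS [T] → correct ✓
- a = v²/r: LHS [L T^-2], RHS [L T^-2] → correct ✓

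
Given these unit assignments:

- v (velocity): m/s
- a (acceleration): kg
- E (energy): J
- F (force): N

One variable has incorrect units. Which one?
a

The variable a (acceleration) should have units m/s², not kg.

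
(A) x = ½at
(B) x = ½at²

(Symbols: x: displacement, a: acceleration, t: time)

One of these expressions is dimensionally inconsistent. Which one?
(A)

(A) x = ½at: LHS [L], RHS [L T^-1] ✗
(B) x = ½at²: LHS [L], RHS [L] ✓

Expression (A) x = ½at is dimensionally incorrect.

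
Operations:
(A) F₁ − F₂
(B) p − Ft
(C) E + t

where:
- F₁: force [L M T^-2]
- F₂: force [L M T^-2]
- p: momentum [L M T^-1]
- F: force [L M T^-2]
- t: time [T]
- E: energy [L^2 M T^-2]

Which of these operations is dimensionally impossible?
(C) E + t

(A) F₁ − F₂: F₁ [L M T^-2] and F₂ [L M T^-2] — same dimensions ✓
(B) p − Ft: p [L M T^-1] and Ft [L M T^-1] — same dimensions ✓
(C) E + t: E [L^2 M T^-2] and t [T] — different dimensions cannot be added/subtracted ✗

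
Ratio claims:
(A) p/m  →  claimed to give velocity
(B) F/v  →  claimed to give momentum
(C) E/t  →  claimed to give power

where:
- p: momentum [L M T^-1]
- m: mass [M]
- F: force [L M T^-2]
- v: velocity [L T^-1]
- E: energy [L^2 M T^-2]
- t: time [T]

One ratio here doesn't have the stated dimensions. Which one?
(B) F/v does not give momentum

(A) p/m: [L T^-1] = velocity [L T^-1] ✓
(B) F/v: [M T^-1] ≠ momentum [L M T^-1] ✗
(C) E/t: [L^2 M T^-3] = power [L^2 M T^-3] ✓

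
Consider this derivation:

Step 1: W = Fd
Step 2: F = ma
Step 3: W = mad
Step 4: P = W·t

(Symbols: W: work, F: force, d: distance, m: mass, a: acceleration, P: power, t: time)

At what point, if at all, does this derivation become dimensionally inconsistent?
Step 4

Step 1: W = Fd → LHS [L^2 M T^-2], RHS [L^2 M T^-2] ✓
Step 2: F = ma → LHS [L M T^-2], RHS [L M T^-2] ✓
Step 3: W = mad → LHS [L^2 M T^-2], RHS [L^2 M T^-2] ✓
Step 4: P = W·t → LHS [L^2 M T^-3], RHS [L^2 M T^-1] ✗

The first dimensional inconsistency appears in step 4: P = W·t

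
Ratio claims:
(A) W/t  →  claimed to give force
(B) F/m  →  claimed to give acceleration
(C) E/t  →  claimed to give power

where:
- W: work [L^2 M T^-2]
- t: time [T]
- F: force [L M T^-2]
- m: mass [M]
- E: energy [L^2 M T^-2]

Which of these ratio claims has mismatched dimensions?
(A) W/t does not give force

(A) W/t: [L^2 M T^-3] ≠ force [L M T^-2] ✗
(B) F/m: [L T^-2] = acceleration [L T^-2] ✓
(C) E/t: [L^2 M T^-3] = power [L^2 M T^-3] ✓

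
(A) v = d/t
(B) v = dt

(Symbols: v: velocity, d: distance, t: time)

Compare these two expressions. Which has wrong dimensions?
(B)

(A) v = d/t: LHS [L T^-1], RHS [L T^-1] ✓
(B) v = dt: LHS [L T^-1], RHS [L T] ✗

Expression (B) v = dt is dimensionally incorrect.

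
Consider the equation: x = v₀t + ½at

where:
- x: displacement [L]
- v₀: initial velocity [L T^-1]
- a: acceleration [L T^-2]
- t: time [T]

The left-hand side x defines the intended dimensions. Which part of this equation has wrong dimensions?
The term ½at

Checking each RHS term against the LHS:
- v₀t: [L] — matches x [L] ✓
- ½at: [L T^-1] — does NOT match x [L] ✗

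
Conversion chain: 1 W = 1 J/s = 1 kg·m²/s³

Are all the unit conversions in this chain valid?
The chain is correct (no errors).

Correct: Watt is Joule per second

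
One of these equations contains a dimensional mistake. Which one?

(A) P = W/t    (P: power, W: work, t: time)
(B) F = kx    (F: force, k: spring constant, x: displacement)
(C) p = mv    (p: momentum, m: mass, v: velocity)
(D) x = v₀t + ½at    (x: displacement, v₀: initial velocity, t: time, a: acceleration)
(D) x = v₀t + ½at

The equation (D) x = v₀t + ½at is dimensionally incorrect.

LHS (x): [L]
RHS terms:
  - v₀t: [L] ✓
  - ½at: [L T^-1] ✗ (does not match LHS)

The dimensions do not match. The other three equations balance.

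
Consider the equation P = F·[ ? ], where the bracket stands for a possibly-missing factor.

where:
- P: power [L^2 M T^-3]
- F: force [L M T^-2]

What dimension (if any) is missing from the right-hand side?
[L T^-1] — velocity (e.g. v)

P has dimensions [L^2 M T^-3]; F has dimensions [L M T^-2].
The bracketed factor must supply [L^2 M T^-3] / [L M T^-2] = [L T^-1].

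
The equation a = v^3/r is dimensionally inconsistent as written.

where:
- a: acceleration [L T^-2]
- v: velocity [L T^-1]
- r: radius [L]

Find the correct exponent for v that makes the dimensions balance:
The exponent of v should be 2: a = v^2/r

The LHS a has dimensions [L T^-2]; v has dimensions [L T^-1].
As written, the RHS v^3/r (exponent 3 on v) has dimensions [L^2 T^-3], which does not match.
With exponent 2, the RHS v^2/r has dimensions [L T^-2], matching the LHS.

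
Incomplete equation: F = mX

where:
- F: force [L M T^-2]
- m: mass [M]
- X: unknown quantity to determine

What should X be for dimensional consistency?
X = a (acceleration), dimensions [L T^-2]

F has dimensions [L M T^-2]; the rest of the RHS (m) has dimensions [M].
So X must have dimensions [L T^-2] — X = a (acceleration).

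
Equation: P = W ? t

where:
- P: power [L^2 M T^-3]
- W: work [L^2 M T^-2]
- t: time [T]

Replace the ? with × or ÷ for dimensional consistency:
division (÷): P = W ÷ t

P [L^2 M T^-3]; W [L^2 M T^-2]; t [T].
W × t → [L^2 M T^-1] ✗
W ÷ t → [L^2 M T^-3] ✓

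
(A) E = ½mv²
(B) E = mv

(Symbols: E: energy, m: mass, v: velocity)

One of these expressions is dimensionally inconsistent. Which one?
(B)

(A) E = ½mv²: LHS [L^2 M T^-2], RHS [L^2 M T^-2] ✓
(B) E = mv: LHS [L^2 M T^-2], RHS [L M T^-1] ✗

Expression (B) E = mv is dimensionally incorrect.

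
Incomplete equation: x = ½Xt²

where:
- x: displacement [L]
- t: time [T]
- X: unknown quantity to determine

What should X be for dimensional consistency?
X = a (acceleration), dimensions [L T^-2]

x has dimensions [L]; the rest of the RHS (½ t²) has dimensions [T^2].
So X must have dimensions [L T^-2] — X = a (acceleration).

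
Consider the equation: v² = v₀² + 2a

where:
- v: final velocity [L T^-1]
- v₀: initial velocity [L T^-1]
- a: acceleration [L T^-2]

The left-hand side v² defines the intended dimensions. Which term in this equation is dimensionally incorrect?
The term 2a

Checking each RHS term against the LHS:
- v₀²: [L^2 T^-2] — matches v² [L^2 T^-2] ✓
- 2a: [L T^-2] — does NOT match v² [L^2 T^-2] ✗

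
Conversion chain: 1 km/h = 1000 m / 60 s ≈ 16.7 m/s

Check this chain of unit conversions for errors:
The chain is incorrect (it contains an error).

Incorrect: 1 h = 3600 s, not 60 s (1 km/h ≈ 0.278 m/s)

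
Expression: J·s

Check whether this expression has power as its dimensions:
No

The expression J·s has dimensions [L^2 M T^-1], but power has dimensions [L^2 M T^-3].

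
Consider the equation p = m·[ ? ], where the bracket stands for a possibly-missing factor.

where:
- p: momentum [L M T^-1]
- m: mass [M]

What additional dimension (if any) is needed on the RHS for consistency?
[L T^-1] — velocity (e.g. v)

p has dimensions [L M T^-1]; m has dimensions [M].
The bracketed factor must supply [L M T^-1] / [M] = [L T^-1].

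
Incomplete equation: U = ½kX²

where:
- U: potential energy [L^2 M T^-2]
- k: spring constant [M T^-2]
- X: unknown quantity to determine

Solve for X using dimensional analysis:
X = x (displacement), dimensions [L]

U has dimensions [L^2 M T^-2]; the rest of the RHS (½k) has dimensions [M T^-2].
So X² must have dimensions [L^2], i.e. X has dimensions [L] — X = x (displacement).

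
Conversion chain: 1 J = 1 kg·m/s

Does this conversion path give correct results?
The chain is incorrect (it contains an error).

Incorrect: Joule is kg·m²/s², not kg·m/s (that is momentum)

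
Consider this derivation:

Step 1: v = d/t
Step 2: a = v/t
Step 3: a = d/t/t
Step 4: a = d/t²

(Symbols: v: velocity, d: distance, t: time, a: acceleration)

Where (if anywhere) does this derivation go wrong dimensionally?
No step introduces an error — all steps are dimensionally consistent.

Step 1: v = d/t → LHS [L T^-1], RHS [L T^-1] ✓
Step 2: a = v/t → LHS [L T^-2], RHS [L T^-2] ✓
Step 3: a = d/t/t → LHS [L T^-2], RHS [L T^-2] ✓
Step 4: a = d/t² → LHS [L T^-2], RHS [L T^-2] ✓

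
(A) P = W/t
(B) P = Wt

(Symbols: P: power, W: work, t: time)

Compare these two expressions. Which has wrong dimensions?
(B)

(A) P = W/t: LHS [L^2 M T^-3], RHS [L^2 M T^-3] ✓
(B) P = Wt: LHS [L^2 M T^-3], RHS [L^2 M T^-1] ✗

Expression (B) P = Wt is dimensionally incorrect.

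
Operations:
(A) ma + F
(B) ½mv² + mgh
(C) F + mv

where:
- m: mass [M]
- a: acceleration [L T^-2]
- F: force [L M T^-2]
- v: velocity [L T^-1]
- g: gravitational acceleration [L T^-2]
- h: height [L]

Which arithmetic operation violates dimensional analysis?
(C) F + mv

(A) ma + F: ma [L M T^-2] and F [L M T^-2] — same dimensions ✓
(B) ½mv² + mgh: ½mv² [L^2 M T^-2] and mgh [L^2 M T^-2] — same dimensions ✓
(C) F + mv: F [L M T^-2] and mv [L M T^-1] — different dimensions cannot be added/subtracted ✗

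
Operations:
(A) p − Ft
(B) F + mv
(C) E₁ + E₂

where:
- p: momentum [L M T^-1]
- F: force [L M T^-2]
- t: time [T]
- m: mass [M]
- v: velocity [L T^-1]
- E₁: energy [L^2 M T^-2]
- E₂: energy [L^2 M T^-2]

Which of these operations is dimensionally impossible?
(B) F + mv

(A) p − Ft: p [L M T^-1] and Ft [L M T^-1] — same dimensions ✓
(B) F + mv: F [L M T^-2] and mv [L M T^-1] — different dimensions cannot be added/subtracted ✗
(C) E₁ + E₂: E₁ [L^2 M T^-2] and E₂ [L^2 M T^-2] — same dimensions ✓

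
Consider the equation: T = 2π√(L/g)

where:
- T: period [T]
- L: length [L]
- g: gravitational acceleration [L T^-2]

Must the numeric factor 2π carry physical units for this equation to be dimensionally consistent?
No

T has dimensions [T] and √(L/g) already has dimensions [T], so the equation balances without 2π contributing any dimensions. 2π is a pure (dimensionless) number; changing or removing it would not affect dimensional consistency.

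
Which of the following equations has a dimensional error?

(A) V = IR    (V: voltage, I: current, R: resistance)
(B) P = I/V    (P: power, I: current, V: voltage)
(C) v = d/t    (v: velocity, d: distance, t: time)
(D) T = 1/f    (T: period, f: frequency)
(B) P = I/V

The equation (B) P = I/V is dimensionally incorrect.

LHS (P): [L^2 M T^-3]
RHS (I/V): [I^2 L^-2 M^-1 T^3] ✗

The dimensions do not match. The other three equations balance.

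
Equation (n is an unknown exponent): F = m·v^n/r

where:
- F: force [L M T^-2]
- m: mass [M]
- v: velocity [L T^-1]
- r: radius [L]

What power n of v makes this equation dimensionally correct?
n = 2

F has dimensions [L M T^-2]; v has dimensions [L T^-1].
The rest of the RHS has dimensions [L^-1 M], so v^n must supply [L^2 T^-2].
With n = 2: m·v^2/r has dimensions [L M T^-2], matching the LHS ✓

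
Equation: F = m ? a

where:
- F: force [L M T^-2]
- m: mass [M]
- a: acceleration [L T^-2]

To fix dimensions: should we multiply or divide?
multiplication (×): F = m × a

F [L M T^-2]; m [M]; a [L T^-2].
m × a → [L M T^-2] ✓
m ÷ a → [L^-1 M T^2] ✗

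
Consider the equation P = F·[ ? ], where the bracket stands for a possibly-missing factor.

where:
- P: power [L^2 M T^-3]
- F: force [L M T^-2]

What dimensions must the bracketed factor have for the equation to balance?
[L T^-1] — velocity (e.g. v)

P has dimensions [L^2 M T^-3]; F has dimensions [L M T^-2].
The bracketed factor must supply [L^2 M T^-3] / [L M T^-2] = [L T^-1].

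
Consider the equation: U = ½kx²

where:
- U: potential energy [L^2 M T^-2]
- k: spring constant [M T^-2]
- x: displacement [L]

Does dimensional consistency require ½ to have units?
No

U has dimensions [L^2 M T^-2] and kx² already has dimensions [L^2 M T^-2], so the equation balances without ½ contributing any dimensions. ½ is a pure (dimensionless) number; changing or removing it would not affect dimensional consistency.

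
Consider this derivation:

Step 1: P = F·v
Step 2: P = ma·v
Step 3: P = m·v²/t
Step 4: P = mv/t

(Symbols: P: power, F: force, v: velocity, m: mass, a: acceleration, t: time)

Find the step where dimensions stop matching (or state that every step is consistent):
Step 4

Step 1: P = F·v → LHS [L^2 M T^-3], RHS [L^2 M T^-3] ✓
Step 2: P = ma·v → LHS [L^2 M T^-3], RHS [L^2 M T^-3] ✓
Step 3: P = m·v²/t → LHS [L^2 M T^-3], RHS [L^2 M T^-3] ✓
Step 4: P = mv/t → LHS [L^2 M T^-3], RHS [L M T^-2] ✗

The first dimensional inconsistency appears in step 4: P = mv/t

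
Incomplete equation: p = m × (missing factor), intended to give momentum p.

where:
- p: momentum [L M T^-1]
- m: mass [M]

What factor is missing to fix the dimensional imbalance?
v (velocity), dimensions [L T^-1]

p has dimensions [L M T^-1] and m has dimensions [M].
The missing factor must have dimensions [L M T^-1] / [M] = [L T^-1], i.e. velocity (v).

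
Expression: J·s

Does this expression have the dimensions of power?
No

The expression J·s has dimensions [L^2 M T^-1], but power has dimensions [L^2 M T^-3].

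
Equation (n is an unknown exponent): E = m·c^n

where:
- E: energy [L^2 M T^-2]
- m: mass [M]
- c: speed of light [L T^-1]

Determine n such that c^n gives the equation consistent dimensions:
n = 2

E has dimensions [L^2 M T^-2]; c has dimensions [L T^-1].
The rest of the RHS has dimensions [M], so c^n must supply [L^2 T^-2].
With n = 2: m·c^2 has dimensions [L^2 M T^-2], matching the LHS ✓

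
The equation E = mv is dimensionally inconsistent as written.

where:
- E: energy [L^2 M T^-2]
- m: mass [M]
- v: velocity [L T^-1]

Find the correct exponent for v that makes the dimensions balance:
The exponent of v should be 2: E = mv^2

The LHS E has dimensions [L^2 M T^-2]; v has dimensions [L T^-1].
As written, the RHS mv (exponent 1 on v) has dimensions [L M T^-1], which does not match.
With exponent 2, the RHS mv^2 has dimensions [L^2 M T^-2], matching the LHS.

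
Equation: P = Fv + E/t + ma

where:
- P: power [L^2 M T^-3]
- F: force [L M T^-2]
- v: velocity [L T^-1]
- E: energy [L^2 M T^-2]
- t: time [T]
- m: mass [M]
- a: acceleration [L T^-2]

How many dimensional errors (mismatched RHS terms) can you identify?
1

LHS P: [L^2 M T^-3]
- Fv: [L^2 M T^-3] ✓
- E/t: [L^2 M T^-3] ✓
- ma: [L M T^-2] ✗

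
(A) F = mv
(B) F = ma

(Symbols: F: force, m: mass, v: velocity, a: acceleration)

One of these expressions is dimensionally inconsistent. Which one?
(A)

(A) F = mv: LHS [L M T^-2], RHS [L M T^-1] ✗
(B) F = ma: LHS [L M T^-2], RHS [L M T^-2] ✓

Expression (A) F = mv is dimensionally incorrect.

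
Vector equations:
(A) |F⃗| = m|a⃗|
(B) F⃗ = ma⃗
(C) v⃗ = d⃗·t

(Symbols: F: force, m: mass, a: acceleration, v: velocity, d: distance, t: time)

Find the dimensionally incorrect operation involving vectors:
(C) v⃗ = d⃗·t

(A) |F⃗| = m|a⃗|: LHS [L M T^-2], RHS [L M T^-2] ✓ — magnitudes of vectors are scalars
(B) F⃗ = ma⃗: LHS [L M T^-2], RHS [L M T^-2] ✓ — Force and acceleration are vectors, mass is a scalar
(C) v⃗ = d⃗·t: LHS [L T^-1], RHS [L T] ✗ — velocity is displacement per time; should be d⃗/t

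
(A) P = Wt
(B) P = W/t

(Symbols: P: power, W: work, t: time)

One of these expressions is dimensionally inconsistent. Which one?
(A)

(A) P = Wt: LHS [L^2 M T^-3], RHS [L^2 M T^-1] ✗
(B) P = W/t: LHS [L^2 M T^-3], RHS [L^2 M T^-3] ✓

Expression (A) P = Wt is dimensionally incorrect.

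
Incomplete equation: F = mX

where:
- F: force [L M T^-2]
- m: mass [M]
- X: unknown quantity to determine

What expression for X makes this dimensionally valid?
X = a (acceleration), dimensions [L T^-2]

F has dimensions [L M T^-2]; the rest of the RHS (m) has dimensions [M].
So X must have dimensions [L T^-2] — X = a (acceleration).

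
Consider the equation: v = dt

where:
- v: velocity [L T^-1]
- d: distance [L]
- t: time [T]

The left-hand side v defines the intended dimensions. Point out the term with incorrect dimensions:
The right-hand side term dt

v has dimensions [L T^-1], but dt has dimensions [L T], so the term dt is dimensionally wrong for v.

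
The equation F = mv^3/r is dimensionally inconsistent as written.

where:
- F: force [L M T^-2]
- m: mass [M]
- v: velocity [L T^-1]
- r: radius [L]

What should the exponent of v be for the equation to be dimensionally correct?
The exponent of v should be 2: F = mv^2/r

The LHS F has dimensions [L M T^-2]; v has dimensions [L T^-1].
As written, the RHS mv^3/r (exponent 3 on v) has dimensions [L^2 M T^-3], which does not match.
With exponent 2, the RHS mv^2/r has dimensions [L M T^-2], matching the LHS.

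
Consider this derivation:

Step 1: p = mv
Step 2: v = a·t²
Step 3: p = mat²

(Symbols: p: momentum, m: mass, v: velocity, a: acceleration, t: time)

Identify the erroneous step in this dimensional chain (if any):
Step 2

Step 1: p = mv → LHS [L M T^-1], RHS [L M T^-1] ✓
Step 2: v = a·t² → LHS [L T^-1], RHS [L] ✗

The first dimensional inconsistency appears in step 2: v = a·t²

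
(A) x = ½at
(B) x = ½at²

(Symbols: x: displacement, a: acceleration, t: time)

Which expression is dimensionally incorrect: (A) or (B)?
(A)

(A) x = ½at: LHS [L], RHS [L T^-1] ✗
(B) x = ½at²: LHS [L], RHS [L] ✓

Expression (A) x = ½at is dimensionally incorrect.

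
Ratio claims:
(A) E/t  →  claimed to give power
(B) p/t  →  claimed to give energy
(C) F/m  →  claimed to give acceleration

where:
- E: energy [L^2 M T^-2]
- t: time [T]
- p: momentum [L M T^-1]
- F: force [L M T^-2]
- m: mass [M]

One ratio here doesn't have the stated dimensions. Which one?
(B) p/t does not give energy

(A) E/t: [L^2 M T^-3] = power [L^2 M T^-3] ✓
(B) p/t: [L M T^-2] ≠ energy [L^2 M T^-2] ✗
(C) F/m: [L T^-2] = acceleration [L T^-2] ✓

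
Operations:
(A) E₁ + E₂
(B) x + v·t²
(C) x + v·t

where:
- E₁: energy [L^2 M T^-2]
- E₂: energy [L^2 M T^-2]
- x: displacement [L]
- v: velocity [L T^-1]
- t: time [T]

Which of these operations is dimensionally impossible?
(B) x + v·t²

(A) E₁ + E₂: E₁ [L^2 M T^-2] and E₂ [L^2 M T^-2] — same dimensions ✓
(B) x + v·t²: x [L] and v·t² [L T] — different dimensions cannot be added/subtracted ✗
(C) x + v·t: x [L] and v·t [L] — same dimensions ✓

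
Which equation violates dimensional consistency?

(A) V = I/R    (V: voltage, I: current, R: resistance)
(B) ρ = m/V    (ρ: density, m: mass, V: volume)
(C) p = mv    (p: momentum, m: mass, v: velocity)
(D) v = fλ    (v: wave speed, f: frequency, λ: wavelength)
(A) V = I/R

The equation (A) V = I/R is dimensionally incorrect.

LHS (V): [I^-1 L^2 M T^-3]
RHS (I/R): [I^3 L^-2 M^-1 T^3] ✗

The dimensions do not match. The other three equations balance.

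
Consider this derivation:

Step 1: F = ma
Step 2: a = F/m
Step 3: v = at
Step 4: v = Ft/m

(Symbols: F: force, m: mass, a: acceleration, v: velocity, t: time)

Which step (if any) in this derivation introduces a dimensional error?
No step introduces an error — all steps are dimensionally consistent.

Step 1: F = ma → LHS [L M T^-2], RHS [L M T^-2] ✓
Step 2: a = F/m → LHS [L T^-2], RHS [L T^-2] ✓
Step 3: v = at → LHS [L T^-1], RHS [L T^-1] ✓
Step 4: v = Ft/m → LHS [L T^-1], RHS [L T^-1] ✓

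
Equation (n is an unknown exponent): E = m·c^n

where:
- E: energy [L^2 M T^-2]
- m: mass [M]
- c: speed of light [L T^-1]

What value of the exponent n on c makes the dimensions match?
n = 2

E has dimensions [L^2 M T^-2]; c has dimensions [L T^-1].
The rest of the RHS has dimensions [M], so c^n must supply [L^2 T^-2].
With n = 2: m·c^2 has dimensions [L^2 M T^-2], matching the LHS ✓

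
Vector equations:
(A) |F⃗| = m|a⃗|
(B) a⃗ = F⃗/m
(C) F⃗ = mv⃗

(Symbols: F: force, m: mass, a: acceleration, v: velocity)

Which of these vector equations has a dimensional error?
(C) F⃗ = mv⃗

(A) |F⃗| = m|a⃗|: LHS [L M T^-2], RHS [L M T^-2] ✓ — magnitudes of vectors are scalars
(B) a⃗ = F⃗/m: LHS [L T^-2], RHS [L T^-2] ✓ — force (vector) divided by mass (scalar)
(C) F⃗ = mv⃗: LHS [L M T^-2], RHS [L M T^-1] ✗ — mass times velocity is momentum, not force; should be ma⃗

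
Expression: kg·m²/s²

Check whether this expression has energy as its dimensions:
Yes

The expression kg·m²/s² has dimensions [L^2 M T^-2], which is exactly energy [L^2 M T^-2].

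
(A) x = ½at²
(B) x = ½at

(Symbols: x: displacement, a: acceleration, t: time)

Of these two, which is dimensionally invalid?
(B)

(A) x = ½at²: LHS [L], RHS [L] ✓
(B) x = ½at: LHS [L], RHS [L T^-1] ✗

Expression (B) x = ½at is dimensionally incorrect.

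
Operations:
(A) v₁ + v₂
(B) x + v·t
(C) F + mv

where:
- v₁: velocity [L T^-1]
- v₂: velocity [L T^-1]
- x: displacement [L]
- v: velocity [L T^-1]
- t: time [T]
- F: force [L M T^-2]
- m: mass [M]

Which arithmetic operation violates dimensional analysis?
(C) F + mv

(A) v₁ + v₂: v₁ [L T^-1] and v₂ [L T^-1] — same dimensions ✓
(B) x + v·t: x [L] and v·t [L] — same dimensions ✓
(C) F + mv: F [L M T^-2] and mv [L M T^-1] — different dimensions cannot be added/subtracted ✗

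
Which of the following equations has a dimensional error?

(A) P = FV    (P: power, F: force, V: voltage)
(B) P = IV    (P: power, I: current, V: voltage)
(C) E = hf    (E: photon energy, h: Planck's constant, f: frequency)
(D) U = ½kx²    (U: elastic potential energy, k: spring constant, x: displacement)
(A) P = FV

The equation (A) P = FV is dimensionally incorrect.

LHS (P): [L^2 M T^-3]
RHS (FV): [I^-1 L^3 M^2 T^-5] ✗

The dimensions do not match. The other three equations balance.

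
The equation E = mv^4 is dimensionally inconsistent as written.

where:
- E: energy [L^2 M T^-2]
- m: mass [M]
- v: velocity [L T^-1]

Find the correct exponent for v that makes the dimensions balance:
The exponent of v should be 2: E = mv^2

The LHS E has dimensions [L^2 M T^-2]; v has dimensions [L T^-1].
As written, the RHS mv^4 (exponent 4 on v) has dimensions [L^4 M T^-4], which does not match.
With exponent 2, the RHS mv^2 has dimensions [L^2 M T^-2], matching the LHS.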